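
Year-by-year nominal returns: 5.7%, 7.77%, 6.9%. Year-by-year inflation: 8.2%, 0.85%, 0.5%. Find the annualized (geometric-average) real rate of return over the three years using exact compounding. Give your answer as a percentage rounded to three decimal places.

3.552%

Compound the nominal returns: 1.0570 × 1.0777 × 1.0690 = 1.217728794.
Compound inflation: 1.0820 × 1.0085 × 1.0050 = 1.096652985.
Deflate: 1.217728794 / 1.096652985 = 1.110404851.
Annualized real rate = 1.110404851^(1/3) − 1 = 3.55247% → 3.552%.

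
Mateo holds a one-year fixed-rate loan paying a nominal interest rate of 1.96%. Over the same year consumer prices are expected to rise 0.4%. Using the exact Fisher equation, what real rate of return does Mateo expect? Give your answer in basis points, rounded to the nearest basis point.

By the Fisher equation, 1 + r = (1 + i)/(1 + π).
1 + r = 1.01960 / 1.00400 = 1.015538
r = 1.015538 − 1 = 1.5538%, i.e. 155 basis points.

155 basis points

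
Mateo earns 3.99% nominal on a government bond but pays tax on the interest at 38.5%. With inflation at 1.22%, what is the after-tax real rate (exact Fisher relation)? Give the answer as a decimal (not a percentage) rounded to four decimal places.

0.0122

After-tax nominal return = 3.99% × (1 − 0.385) = 2.45385%.
1 + r = 1.0245385 / 1.01220 = 1.012190
After-tax real rate = 1.012190 − 1 → 0.0122.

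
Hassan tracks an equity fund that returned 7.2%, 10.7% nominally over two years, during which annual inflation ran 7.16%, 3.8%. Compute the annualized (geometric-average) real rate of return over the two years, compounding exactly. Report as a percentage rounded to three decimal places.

3.289%

Nominal growth factor = 1.0720 × 1.1070 = 1.18670400000
Price-level growth factor = 1.0716 × 1.0380 = 1.11232080000
Real growth factor = 1.18670400000 / 1.11232080000 = 1.06687207503
Annualized real rate = 1.06687207503^(1/2) − 1 = 3.2894997% → 3.289%.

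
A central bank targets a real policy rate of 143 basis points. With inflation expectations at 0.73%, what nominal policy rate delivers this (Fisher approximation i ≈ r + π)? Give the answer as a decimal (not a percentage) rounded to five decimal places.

i ≈ r + π = 1.43% + 0.73% = 0.02160.

0.02160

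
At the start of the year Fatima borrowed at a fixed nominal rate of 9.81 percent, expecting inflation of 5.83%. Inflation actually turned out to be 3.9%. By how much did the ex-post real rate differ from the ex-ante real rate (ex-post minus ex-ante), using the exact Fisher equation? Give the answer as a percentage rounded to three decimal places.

Ex-ante: (1 + 0.0981)/(1 + 0.0583) − 1 = 3.7607%
Ex-post: (1 + 0.0981)/(1 + 0.0390) − 1 = 5.6882%
Difference (ex-post − ex-ante) = 1.9274% → 1.927%.

1.927%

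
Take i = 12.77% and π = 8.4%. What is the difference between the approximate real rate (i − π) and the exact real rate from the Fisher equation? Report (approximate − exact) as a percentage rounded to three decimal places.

Approximate: r ≈ 12.770% − 8.400% = 4.3700%
Exact: (1 + 0.1277)/(1 + 0.0840) − 1 = 4.0314%
Error = 4.3700% − 4.0314% = 0.3386% → 0.339%.

0.339%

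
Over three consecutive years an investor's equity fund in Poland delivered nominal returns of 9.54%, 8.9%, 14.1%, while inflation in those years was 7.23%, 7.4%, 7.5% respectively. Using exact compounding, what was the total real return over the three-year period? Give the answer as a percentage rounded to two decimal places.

Nominal growth factor = 1.0954 × 1.0890 × 1.1410 = 1.361088
Price-level growth factor = 1.0723 × 1.0740 × 1.0750 = 1.238024
Real growth factor = 1.361088 / 1.238024 = 1.099404
Total real return = 1.099404 − 1 → 9.94%.

9.94%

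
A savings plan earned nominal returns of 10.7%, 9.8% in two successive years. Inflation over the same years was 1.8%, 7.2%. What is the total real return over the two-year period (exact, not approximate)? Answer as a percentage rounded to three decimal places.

11.380%

Compound the nominal returns: 1.1070 × 1.0980 = 1.215486.
Compound inflation: 1.0180 × 1.0720 = 1.091296.
Deflate: 1.215486 / 1.091296 = 1.113800.
Total real return = 1.113800 − 1 → 11.380%.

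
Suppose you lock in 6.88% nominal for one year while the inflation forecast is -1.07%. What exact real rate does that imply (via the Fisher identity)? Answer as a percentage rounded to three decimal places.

8.036%

By the Fisher identity, 1 + r = (1 + i)/(1 + π).
1 + r = 1.06880 / 0.98930 = 1.080360
r = 1.080360 − 1 = 8.0360%, i.e. 8.036%.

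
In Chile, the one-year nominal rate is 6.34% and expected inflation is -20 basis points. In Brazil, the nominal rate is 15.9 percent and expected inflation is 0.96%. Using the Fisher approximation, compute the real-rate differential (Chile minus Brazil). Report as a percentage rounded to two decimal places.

Chile: 6.34% − (-0.2%) = 6.540%
Brazil: 15.9% − 0.96% = 14.940%
Differential = -8.400% → -8.40%.

-8.40%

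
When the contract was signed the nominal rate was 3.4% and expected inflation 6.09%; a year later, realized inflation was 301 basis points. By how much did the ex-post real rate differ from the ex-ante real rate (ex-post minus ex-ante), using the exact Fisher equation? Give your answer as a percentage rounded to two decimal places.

2.91%

Ex-ante: (1 + 0.0340)/(1 + 0.0609) − 1 = -2.5356%
Ex-post: (1 + 0.0340)/(1 + 0.0301) − 1 = 0.3786%
Difference (ex-post − ex-ante) = 2.9142% → 2.91%.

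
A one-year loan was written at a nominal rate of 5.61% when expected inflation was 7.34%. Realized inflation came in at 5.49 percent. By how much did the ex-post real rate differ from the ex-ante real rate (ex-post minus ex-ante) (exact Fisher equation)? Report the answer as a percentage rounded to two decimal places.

1.73%

Ex-ante: (1 + 0.0561)/(1 + 0.0734) − 1 = -1.6117%
Ex-post: (1 + 0.0561)/(1 + 0.0549) − 1 = 0.1138%
Difference (ex-post − ex-ante) = 1.7255% → 1.73%.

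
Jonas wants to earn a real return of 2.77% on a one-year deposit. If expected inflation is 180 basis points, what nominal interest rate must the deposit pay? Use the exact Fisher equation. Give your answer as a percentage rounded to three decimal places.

(1 + i) = (1 + r)(1 + π) = 1.02770 × 1.01800 = 1.0461986
i = 1.0461986 − 1, so the required nominal rate is 4.620%.

4.620%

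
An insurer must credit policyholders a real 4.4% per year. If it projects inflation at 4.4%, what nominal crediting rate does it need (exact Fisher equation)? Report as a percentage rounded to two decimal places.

8.99%

(1 + i) = (1 + r)(1 + π) = 1.04400 × 1.04400 = 1.089936
i = 1.089936 − 1, so the required nominal rate is 8.99%.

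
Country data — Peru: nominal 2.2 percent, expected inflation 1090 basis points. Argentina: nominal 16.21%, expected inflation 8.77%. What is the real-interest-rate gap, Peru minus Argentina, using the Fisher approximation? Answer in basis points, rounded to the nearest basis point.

Peru: 2.2% − 10.9% = -8.700%
Argentina: 16.21% − 8.77% = 7.440%
Differential = -16.140% → -1614 basis points.

-1614 basis points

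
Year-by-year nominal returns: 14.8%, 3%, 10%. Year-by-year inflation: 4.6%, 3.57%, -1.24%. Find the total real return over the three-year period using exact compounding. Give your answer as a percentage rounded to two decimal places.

Compound the nominal returns: 1.1480 × 1.0300 × 1.1000 = 1.300684.
Compound inflation: 1.0460 × 1.0357 × 0.9876 = 1.069909.
Deflate: 1.300684 / 1.069909 = 1.215696.
Total real return = 1.215696 − 1 → 21.57%.

21.57%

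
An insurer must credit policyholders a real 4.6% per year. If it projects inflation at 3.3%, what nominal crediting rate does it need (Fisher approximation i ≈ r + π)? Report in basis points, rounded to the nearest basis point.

i ≈ r + π = 4.6% + 3.3% = 790 basis points.

790 basis points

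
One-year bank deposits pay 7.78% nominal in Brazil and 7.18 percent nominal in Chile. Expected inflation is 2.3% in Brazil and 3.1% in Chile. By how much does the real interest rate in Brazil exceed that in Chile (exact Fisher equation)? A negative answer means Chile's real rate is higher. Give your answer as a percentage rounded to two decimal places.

1.40%

Brazil: (1 + 0.0778)/(1 + 0.0230) − 1 = 5.3568%
Chile: (1 + 0.0718)/(1 + 0.0310) − 1 = 3.9573%
Differential = 5.3568% − 3.9573% = 1.3995% → 1.40%.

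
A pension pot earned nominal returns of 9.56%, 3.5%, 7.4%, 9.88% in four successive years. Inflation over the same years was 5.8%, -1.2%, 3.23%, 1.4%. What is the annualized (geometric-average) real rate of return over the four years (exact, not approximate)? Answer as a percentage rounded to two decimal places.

5.16%

Nominal growth factor = 1.0956 × 1.0350 × 1.0740 × 1.0988 = 1.33818237
Price-level growth factor = 1.0580 × 0.9880 × 1.0323 × 1.0140 = 1.09417426
Real growth factor = 1.33818237 / 1.09417426 = 1.22300663
Annualized real rate = 1.22300663^(1/4) − 1 = 5.1616% → 5.16%.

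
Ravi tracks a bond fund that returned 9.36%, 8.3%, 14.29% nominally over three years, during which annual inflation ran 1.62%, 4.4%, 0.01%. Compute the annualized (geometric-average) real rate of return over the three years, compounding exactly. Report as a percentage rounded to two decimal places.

Compound the nominal returns: 1.0936 × 1.0830 × 1.1429 = 1.35361510.
Compound inflation: 1.0162 × 1.0440 × 1.0001 = 1.06101889.
Deflate: 1.35361510 / 1.06101889 = 1.27576909.
Annualized real rate = 1.27576909^(1/3) − 1 = 8.4569% → 8.46%.

8.46%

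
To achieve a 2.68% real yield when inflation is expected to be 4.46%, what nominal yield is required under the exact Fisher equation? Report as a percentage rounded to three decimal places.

(1 + i) = (1 + r)(1 + π) = 1.02680 × 1.04460 = 1.07259528
i = 1.07259528 − 1, so the required nominal rate is 7.260%.

7.260%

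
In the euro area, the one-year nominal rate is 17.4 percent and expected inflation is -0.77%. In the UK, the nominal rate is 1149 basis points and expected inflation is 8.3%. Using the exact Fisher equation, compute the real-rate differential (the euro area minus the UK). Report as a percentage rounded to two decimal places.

The euro area: (1 + 0.1740)/(1 − 0.0077) − 1 = 18.3110%
The UK: (1 + 0.1149)/(1 + 0.0830) − 1 = 2.9455%
Differential = 18.3110% − 2.9455% = 15.3655% → 15.37%.

15.37%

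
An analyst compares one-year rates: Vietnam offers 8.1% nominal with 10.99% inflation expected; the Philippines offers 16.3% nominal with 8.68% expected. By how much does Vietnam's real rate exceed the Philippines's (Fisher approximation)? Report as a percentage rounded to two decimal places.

-10.51%

Vietnam: 8.1% − 10.99% = -2.890%
The Philippines: 16.3% − 8.68% = 7.620%
Differential = -10.510% → -10.51%.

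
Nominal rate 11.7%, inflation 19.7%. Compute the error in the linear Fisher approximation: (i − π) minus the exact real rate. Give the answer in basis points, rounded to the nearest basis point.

-132 basis points

Approximate: r ≈ 11.700% − 19.700% = -8.0000%
Exact: (1 + 0.1170)/(1 + 0.1970) − 1 = -6.6834%
Error = -8.0000% − (-6.6834%) = -1.3166% → -132 basis points.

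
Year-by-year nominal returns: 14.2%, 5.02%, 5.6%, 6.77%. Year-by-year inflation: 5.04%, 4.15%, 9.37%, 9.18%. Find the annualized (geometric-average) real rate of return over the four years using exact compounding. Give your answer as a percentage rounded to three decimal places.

0.867%

Nominal growth factor = 1.1420 × 1.0502 × 1.0560 × 1.0677 = 1.35223222
Price-level growth factor = 1.0504 × 1.0415 × 1.0937 × 1.0918 = 1.30633719
Real growth factor = 1.35223222 / 1.30633719 = 1.03513261
Annualized real rate = 1.03513261^(1/4) − 1 = 0.8670% → 0.867%.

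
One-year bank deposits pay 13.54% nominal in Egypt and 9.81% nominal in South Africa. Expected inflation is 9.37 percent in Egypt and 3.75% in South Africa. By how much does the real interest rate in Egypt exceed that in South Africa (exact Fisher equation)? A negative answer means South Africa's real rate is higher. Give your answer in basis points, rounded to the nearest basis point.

Egypt: (1 + 0.1354)/(1 + 0.0937) − 1 = 3.8127%
South Africa: (1 + 0.0981)/(1 + 0.0375) − 1 = 5.8410%
Differential = 3.8127% − 5.8410% = -2.0282% → -203 basis points.

-203 basis points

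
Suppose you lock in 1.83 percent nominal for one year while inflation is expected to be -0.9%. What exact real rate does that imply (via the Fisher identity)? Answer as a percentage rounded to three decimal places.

2.755%

By the Fisher identity, 1 + r = (1 + i)/(1 + π).
1 + r = 1.01830 / 0.99100 = 1.027548
r = 1.027548 − 1 = 2.7548%, i.e. 2.755%.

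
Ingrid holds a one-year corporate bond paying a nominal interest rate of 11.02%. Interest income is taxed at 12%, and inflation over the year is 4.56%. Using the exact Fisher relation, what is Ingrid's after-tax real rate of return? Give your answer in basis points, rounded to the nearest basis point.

After-tax nominal return = 11.02% × (1 − 0.12) = 9.6976%.
1 + r = 1.096976 / 1.04560 = 1.049135
After-tax real rate = 1.049135 − 1 → 491 basis points.

491 basis points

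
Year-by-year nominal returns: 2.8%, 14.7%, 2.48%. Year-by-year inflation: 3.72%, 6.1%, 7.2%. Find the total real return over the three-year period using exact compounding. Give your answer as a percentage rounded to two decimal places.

Nominal growth factor = 1.0280 × 1.1470 × 1.0248 = 1.208358
Price-level growth factor = 1.0372 × 1.0610 × 1.0720 = 1.179703
Real growth factor = 1.208358 / 1.179703 = 1.024290
Total real return = 1.024290 − 1 → 2.43%.

2.43%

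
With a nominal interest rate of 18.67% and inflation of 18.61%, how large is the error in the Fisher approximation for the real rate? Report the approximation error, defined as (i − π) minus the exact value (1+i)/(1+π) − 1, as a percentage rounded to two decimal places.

0.01%

Approximate: r ≈ 18.670% − 18.610% = 0.0600%
Exact: (1 + 0.1867)/(1 + 0.1861) − 1 = 0.0506%
Error = 0.0600% − 0.0506% = 0.0094% → 0.01%.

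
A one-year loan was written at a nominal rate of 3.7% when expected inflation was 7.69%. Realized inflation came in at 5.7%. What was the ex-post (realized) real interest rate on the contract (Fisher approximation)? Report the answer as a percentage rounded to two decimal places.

Ex-post: 3.7% − 5.7% = -2.000%
So the realized real rate is -2.00%.

-2.00%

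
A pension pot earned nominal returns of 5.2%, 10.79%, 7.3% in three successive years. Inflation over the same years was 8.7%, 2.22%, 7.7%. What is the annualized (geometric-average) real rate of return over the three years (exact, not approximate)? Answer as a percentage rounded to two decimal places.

Nominal growth factor = 1.0520 × 1.1079 × 1.0730 = 1.25059309
Price-level growth factor = 1.0870 × 1.0222 × 1.0770 = 1.19668852
Real growth factor = 1.25059309 / 1.19668852 = 1.04504478
Annualized real rate = 1.04504478^(1/3) − 1 = 1.4795% → 1.48%.

1.48%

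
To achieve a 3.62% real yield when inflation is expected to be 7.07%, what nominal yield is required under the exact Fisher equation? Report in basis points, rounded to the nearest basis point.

1095 basis points

(1 + i) = (1 + r)(1 + π) = 1.03620 × 1.07070 = 1.10945934
i = 1.10945934 − 1, so the required nominal rate is 1095 basis points.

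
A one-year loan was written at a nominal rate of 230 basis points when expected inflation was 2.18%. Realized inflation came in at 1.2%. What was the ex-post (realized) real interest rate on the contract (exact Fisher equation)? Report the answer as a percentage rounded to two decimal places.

Ex-post: (1 + 0.0230)/(1 + 0.0120) − 1 = 1.0870%
So the realized real rate is 1.09%.

1.09%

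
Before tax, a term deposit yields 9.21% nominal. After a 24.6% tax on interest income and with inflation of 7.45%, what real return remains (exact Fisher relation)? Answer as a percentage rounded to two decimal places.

-0.47%

After-tax nominal return = 9.21% × (1 − 0.246) = 6.94434%.
1 + r = 1.0694434 / 1.07450 = 0.995294
After-tax real rate = 0.995294 − 1 → -0.47%.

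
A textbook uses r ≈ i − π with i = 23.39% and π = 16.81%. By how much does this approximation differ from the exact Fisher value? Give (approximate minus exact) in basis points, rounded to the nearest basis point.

95 basis points

Approximate: r ≈ 23.390% − 16.810% = 6.5800%
Exact: (1 + 0.2339)/(1 + 0.1681) − 1 = 5.6331%
Error = 6.5800% − 5.6331% = 0.9469% → 95 basis points.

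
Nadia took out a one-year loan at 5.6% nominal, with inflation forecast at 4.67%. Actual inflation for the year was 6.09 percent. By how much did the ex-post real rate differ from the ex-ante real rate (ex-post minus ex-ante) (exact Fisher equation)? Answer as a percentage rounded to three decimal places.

-1.350%

Ex-ante: (1 + 0.0560)/(1 + 0.0467) − 1 = 0.8885%
Ex-post: (1 + 0.0560)/(1 + 0.0609) − 1 = -0.4619%
Difference (ex-post − ex-ante) = -1.3504% → -1.350%.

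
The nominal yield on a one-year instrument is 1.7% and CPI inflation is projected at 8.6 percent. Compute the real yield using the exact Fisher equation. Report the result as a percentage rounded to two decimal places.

1 + r = 1.01700 / 1.08600 = 0.936464
r = 0.936464 − 1 = -6.3536%, i.e. -6.35%.

-6.35%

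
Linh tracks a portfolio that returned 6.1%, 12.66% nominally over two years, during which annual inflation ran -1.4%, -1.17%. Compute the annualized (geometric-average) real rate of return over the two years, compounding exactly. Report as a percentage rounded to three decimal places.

Compound the nominal returns: 1.0610 × 1.1266 = 1.19532260.
Compound inflation: 0.9860 × 0.9883 = 0.97446380.
Deflate: 1.19532260 / 0.97446380 = 1.22664649.
Annualized real rate = 1.22664649^(1/2) − 1 = 10.7541% → 10.754%.

10.754%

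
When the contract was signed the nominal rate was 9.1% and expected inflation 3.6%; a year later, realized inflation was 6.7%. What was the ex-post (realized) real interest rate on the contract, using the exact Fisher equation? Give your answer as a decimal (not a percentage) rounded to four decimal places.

0.0225

Ex-post: (1 + 0.0910)/(1 + 0.0670) − 1 = 2.2493%
So the realized real rate is 0.0225.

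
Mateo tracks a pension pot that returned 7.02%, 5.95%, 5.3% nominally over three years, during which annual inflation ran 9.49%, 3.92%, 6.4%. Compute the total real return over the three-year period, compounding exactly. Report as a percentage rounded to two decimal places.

-1.38%

Nominal growth factor = 1.0702 × 1.0595 × 1.0530 = 1.193972
Price-level growth factor = 1.0949 × 1.0392 × 1.0640 = 1.210641
Real growth factor = 1.193972 / 1.210641 = 0.986232
Total real return = 0.986232 − 1 → -1.38%.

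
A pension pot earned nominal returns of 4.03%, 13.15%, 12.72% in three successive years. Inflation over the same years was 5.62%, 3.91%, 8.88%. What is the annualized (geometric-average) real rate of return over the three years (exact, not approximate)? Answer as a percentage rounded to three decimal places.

Nominal growth factor = 1.0403 × 1.1315 × 1.1272 = 1.32682650
Price-level growth factor = 1.0562 × 1.0391 × 1.0888 = 1.19495519
Real growth factor = 1.32682650 / 1.19495519 = 1.11035670
Annualized real rate = 1.11035670^(1/3) − 1 = 3.5510% → 3.551%.

3.551%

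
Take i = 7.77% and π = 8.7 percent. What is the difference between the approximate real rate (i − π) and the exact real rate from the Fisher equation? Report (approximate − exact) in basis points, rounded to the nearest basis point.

Approximate: r ≈ 7.770% − 8.700% = -0.9300%
Exact: (1 + 0.0777)/(1 + 0.0870) − 1 = -0.8556%
Error = -0.9300% − (-0.8556%) = -0.0744% → -7 basis points.

-7 basis points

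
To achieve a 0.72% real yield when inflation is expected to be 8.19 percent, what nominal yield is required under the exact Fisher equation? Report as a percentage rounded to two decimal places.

(1 + i) = (1 + r)(1 + π) = 1.00720 × 1.08190 = 1.08968968
i = 1.08968968 − 1, so the required nominal rate is 8.97%.

8.97%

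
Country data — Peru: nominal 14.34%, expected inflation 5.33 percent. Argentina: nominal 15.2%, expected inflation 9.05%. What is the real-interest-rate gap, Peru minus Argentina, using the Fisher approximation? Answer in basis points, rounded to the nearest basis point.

Peru: 14.34% − 5.33% = 9.010%
Argentina: 15.2% − 9.05% = 6.150%
Differential = 2.860% → 286 basis points.

286 basis points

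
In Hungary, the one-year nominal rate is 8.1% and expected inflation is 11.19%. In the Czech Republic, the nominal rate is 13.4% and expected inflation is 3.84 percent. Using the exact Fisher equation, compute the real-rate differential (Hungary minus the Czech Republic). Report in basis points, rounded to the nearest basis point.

-1199 basis points

Hungary: (1 + 0.0810)/(1 + 0.1119) − 1 = -2.7790%
The Czech Republic: (1 + 0.1340)/(1 + 0.0384) − 1 = 9.2065%
Differential = -2.7790% − 9.2065% = -11.9855% → -1199 basis points.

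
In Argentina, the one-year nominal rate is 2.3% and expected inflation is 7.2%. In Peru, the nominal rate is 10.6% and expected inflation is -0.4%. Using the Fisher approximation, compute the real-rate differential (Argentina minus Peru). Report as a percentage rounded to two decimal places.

Argentina: 2.3% − 7.2% = -4.900%
Peru: 10.6% − (-0.4%) = 11.000%
Differential = -15.900% → -15.90%.

-15.90%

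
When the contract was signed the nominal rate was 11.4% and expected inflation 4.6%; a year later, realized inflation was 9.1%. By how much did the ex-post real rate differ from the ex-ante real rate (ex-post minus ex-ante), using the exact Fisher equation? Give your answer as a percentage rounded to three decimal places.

-4.393%

Ex-ante: (1 + 0.1140)/(1 + 0.0460) − 1 = 6.5010%
Ex-post: (1 + 0.1140)/(1 + 0.0910) − 1 = 2.1082%
Difference (ex-post − ex-ante) = -4.3928% → -4.393%.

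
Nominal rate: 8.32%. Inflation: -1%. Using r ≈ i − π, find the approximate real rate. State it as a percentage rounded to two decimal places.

r ≈ i − π = 8.32% − (-1%) = 9.32%.

9.32%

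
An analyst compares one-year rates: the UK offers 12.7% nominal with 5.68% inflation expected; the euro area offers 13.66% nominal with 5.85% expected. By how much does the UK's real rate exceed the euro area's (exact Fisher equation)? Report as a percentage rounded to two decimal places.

-0.74%

The UK: (1 + 0.1270)/(1 + 0.0568) − 1 = 6.6427%
The euro area: (1 + 0.1366)/(1 + 0.0585) − 1 = 7.3784%
Differential = 6.6427% − 7.3784% = -0.7357% → -0.74%.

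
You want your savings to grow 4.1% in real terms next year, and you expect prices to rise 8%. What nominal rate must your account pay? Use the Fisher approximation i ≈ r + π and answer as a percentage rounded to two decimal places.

i ≈ r + π = 4.1% + 8% = 12.10%.

12.10%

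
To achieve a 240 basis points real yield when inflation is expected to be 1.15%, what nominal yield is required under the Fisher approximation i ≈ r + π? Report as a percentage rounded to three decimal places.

3.550%

i ≈ r + π = 2.4% + 1.15% = 3.550%.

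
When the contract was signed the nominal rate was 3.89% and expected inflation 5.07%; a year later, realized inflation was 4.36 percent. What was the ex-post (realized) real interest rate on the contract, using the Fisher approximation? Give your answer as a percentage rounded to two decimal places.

Ex-post: 3.89% − 4.36% = -0.470%
So the realized real rate is -0.47%.

-0.47%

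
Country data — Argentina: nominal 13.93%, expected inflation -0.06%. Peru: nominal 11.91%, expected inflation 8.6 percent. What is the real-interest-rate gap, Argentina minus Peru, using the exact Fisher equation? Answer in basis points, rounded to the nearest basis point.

1095 basis points

Argentina: (1 + 0.1393)/(1 − 0.0006) − 1 = 13.9984%
Peru: (1 + 0.1191)/(1 + 0.0860) − 1 = 3.0479%
Differential = 13.9984% − 3.0479% = 10.9505% → 1095 basis points.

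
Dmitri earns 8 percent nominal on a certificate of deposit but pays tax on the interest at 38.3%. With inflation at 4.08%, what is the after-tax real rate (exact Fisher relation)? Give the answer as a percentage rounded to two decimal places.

After-tax nominal return = 8% × (1 − 0.383) = 4.9360%.
1 + r = 1.04936 / 1.04080 = 1.008224
After-tax real rate = 1.008224 − 1 → 0.82%.

0.82%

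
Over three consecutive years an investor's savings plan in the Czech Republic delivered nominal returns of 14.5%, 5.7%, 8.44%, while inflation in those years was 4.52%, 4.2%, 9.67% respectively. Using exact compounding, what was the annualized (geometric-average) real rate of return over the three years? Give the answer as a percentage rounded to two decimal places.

Nominal growth factor = 1.1450 × 1.0570 × 1.0844 = 1.31241137
Price-level growth factor = 1.0452 × 1.0420 × 1.0967 = 1.19441422
Real growth factor = 1.31241137 / 1.19441422 = 1.09879081
Annualized real rate = 1.09879081^(1/3) − 1 = 3.1902% → 3.19%.

3.19%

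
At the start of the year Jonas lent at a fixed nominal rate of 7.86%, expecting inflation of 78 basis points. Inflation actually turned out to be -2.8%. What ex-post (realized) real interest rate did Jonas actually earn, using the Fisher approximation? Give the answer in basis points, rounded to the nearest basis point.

1066 basis points

Ex-post: 7.86% − (-2.8%) = 10.660%
So the realized real rate is 1066 basis points.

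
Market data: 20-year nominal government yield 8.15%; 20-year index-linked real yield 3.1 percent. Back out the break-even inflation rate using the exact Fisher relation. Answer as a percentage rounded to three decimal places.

(1 + π) = (1 + i)/(1 + r) = 1.08150 / 1.03100 = 1.048982
Break-even inflation = 1.048982 − 1 → 4.898%.

4.898%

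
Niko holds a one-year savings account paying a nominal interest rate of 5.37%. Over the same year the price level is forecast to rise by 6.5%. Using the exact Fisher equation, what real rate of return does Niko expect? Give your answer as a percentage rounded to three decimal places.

-1.061%

By the Fisher equation, 1 + r = (1 + i)/(1 + π).
1 + r = 1.05370 / 1.06500 = 0.989390
r = 0.989390 − 1 = -1.0610%, i.e. -1.061%.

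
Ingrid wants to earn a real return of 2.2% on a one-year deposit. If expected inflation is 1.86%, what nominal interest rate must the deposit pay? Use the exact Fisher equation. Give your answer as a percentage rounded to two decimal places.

4.10%

(1 + i) = (1 + r)(1 + π) = 1.02200 × 1.01860 = 1.0410092
i = 1.0410092 − 1, so the required nominal rate is 4.10%.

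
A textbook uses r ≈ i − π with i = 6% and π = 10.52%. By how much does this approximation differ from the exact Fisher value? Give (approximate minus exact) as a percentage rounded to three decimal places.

Approximate: r ≈ 6.000% − 10.520% = -4.5200%
Exact: (1 + 0.0600)/(1 + 0.1052) − 1 = -4.0898%
Error = -4.5200% − (-4.0898%) = -0.4302% → -0.430%.

-0.430%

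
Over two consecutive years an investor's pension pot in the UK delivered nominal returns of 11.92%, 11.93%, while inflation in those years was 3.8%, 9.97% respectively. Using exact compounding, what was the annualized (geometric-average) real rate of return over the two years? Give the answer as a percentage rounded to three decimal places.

4.759%

Compound the nominal returns: 1.1192 × 1.1193 = 1.25272056.
Compound inflation: 1.0380 × 1.0997 = 1.14148860.
Deflate: 1.25272056 / 1.14148860 = 1.09744465.
Annualized real rate = 1.09744465^(1/2) − 1 = 4.7590% → 4.759%.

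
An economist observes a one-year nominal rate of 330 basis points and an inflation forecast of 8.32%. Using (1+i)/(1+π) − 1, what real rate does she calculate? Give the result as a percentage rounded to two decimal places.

-4.63%

By the Fisher relation, 1 + r = (1 + i)/(1 + π).
1 + r = 1.03300 / 1.08320 = 0.953656
r = 0.953656 − 1 = -4.6344%, i.e. -4.63%.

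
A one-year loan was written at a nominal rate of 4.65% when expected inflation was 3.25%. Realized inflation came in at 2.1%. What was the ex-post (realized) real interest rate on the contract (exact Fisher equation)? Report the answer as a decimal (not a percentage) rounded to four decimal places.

0.0250

Ex-post: (1 + 0.0465)/(1 + 0.0210) − 1 = 2.4976%
So the realized real rate is 0.0250.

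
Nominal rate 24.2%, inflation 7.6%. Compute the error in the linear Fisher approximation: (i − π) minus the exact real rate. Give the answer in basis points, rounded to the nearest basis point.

117 basis points

Approximate: r ≈ 24.200% − 7.600% = 16.6000%
Exact: (1 + 0.2420)/(1 + 0.0760) − 1 = 15.4275%
Error = 16.6000% − 15.4275% = 1.1725% → 117 basis points.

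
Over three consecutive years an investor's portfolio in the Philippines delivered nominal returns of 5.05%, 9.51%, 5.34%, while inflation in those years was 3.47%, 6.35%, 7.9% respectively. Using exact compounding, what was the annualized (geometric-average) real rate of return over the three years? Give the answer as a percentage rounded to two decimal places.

0.68%

Nominal growth factor = 1.0505 × 1.0951 × 1.0534 = 1.21183405
Price-level growth factor = 1.0347 × 1.0635 × 1.0790 = 1.18733532
Real growth factor = 1.21183405 / 1.18733532 = 1.02063337
Annualized real rate = 1.02063337^(1/3) − 1 = 0.6831% → 0.68%.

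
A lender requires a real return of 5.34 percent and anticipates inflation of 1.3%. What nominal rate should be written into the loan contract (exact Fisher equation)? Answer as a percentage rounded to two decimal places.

(1 + i) = (1 + r)(1 + π) = 1.05340 × 1.01300 = 1.0670942
i = 1.0670942 − 1, so the required nominal rate is 6.71%.

6.71%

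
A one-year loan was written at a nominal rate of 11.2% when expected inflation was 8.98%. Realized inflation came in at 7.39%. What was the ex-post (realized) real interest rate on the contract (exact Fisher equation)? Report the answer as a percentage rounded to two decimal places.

3.55%

Ex-post: (1 + 0.1120)/(1 + 0.0739) − 1 = 3.5478%
So the realized real rate is 3.55%.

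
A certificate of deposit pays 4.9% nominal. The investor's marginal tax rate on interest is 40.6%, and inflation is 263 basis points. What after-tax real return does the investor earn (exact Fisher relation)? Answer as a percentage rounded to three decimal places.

After-tax nominal return = 4.9% × (1 − 0.406) = 2.9106%.
1 + r = 1.029106 / 1.02630 = 1.002734
After-tax real rate = 1.002734 − 1 → 0.273%.

0.273%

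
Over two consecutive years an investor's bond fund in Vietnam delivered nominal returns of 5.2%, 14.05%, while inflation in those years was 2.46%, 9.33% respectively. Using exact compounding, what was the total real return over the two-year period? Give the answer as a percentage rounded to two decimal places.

7.11%

Nominal growth factor = 1.0520 × 1.1405 = 1.199806
Price-level growth factor = 1.0246 × 1.0933 = 1.120195
Real growth factor = 1.199806 / 1.120195 = 1.071069
Total real return = 1.071069 − 1 → 7.11%.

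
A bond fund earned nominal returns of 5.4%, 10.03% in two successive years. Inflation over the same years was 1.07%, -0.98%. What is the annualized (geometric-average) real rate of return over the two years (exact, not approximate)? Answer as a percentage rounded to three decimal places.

7.647%

Compound the nominal returns: 1.0540 × 1.1003 = 1.15971620.
Compound inflation: 1.0107 × 0.9902 = 1.00079514.
Deflate: 1.15971620 / 1.00079514 = 1.15879480.
Annualized real rate = 1.15879480^(1/2) − 1 = 7.6473% → 7.647%.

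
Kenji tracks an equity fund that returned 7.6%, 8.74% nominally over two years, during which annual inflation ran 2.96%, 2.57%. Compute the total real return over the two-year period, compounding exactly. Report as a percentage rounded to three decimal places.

Compound the nominal returns: 1.0760 × 1.0874 = 1.170042.
Compound inflation: 1.0296 × 1.0257 = 1.056061.
Deflate: 1.170042 / 1.056061 = 1.107931.
Total real return = 1.107931 − 1 → 10.793%.

10.793%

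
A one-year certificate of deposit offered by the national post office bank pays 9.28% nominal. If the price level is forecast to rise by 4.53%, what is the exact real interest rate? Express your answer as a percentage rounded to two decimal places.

4.54%

By the Fisher equation, 1 + r = (1 + i)/(1 + π).
1 + r = 1.09280 / 1.04530 = 1.045442
r = 1.045442 − 1 = 4.5442%, i.e. 4.54%.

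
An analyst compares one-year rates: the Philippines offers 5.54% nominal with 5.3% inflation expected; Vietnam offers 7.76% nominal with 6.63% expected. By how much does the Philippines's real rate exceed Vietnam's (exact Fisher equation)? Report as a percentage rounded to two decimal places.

-0.83%

The Philippines: (1 + 0.0554)/(1 + 0.0530) − 1 = 0.2279%
Vietnam: (1 + 0.0776)/(1 + 0.0663) − 1 = 1.0597%
Differential = 0.2279% − 1.0597% = -0.8318% → -0.83%.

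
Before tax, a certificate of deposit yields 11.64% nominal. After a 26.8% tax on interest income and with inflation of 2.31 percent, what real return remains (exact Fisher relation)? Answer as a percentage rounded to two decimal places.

After-tax nominal return = 11.64% × (1 − 0.268) = 8.52048%.
1 + r = 1.0852048 / 1.02310 = 1.060703
After-tax real rate = 1.060703 − 1 → 6.07%.

6.07%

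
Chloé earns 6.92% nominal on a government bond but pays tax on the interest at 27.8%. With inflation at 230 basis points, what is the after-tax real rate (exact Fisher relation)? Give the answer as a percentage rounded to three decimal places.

After-tax nominal return = 6.92% × (1 − 0.278) = 4.99624%.
1 + r = 1.0499624 / 1.02300 = 1.026356
After-tax real rate = 1.026356 − 1 → 2.636%.

2.636%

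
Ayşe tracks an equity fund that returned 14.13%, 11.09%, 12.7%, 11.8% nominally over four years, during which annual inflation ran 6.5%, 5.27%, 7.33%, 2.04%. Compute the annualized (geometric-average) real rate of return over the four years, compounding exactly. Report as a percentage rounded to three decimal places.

Nominal growth factor = 1.1413 × 1.1109 × 1.1270 × 1.1180 = 1.59749866
Price-level growth factor = 1.0650 × 1.0527 × 1.0733 × 1.0204 = 1.22785140
Real growth factor = 1.59749866 / 1.22785140 = 1.30105212
Annualized real rate = 1.30105212^(1/4) − 1 = 6.8006% → 6.801%.

6.801%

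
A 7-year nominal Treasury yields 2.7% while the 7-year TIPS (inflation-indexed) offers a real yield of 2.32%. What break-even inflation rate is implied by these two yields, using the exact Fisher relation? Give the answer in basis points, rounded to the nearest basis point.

37 basis points

(1 + π) = (1 + i)/(1 + r) = 1.02700 / 1.02320 = 1.003714
Break-even inflation = 1.003714 − 1 → 37 basis points.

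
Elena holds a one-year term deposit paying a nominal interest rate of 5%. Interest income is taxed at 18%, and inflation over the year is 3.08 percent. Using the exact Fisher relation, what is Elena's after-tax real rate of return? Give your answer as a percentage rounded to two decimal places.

0.99%

After-tax nominal return = 5% × (1 − 0.18) = 4.1000%.
1 + r = 1.04100 / 1.03080 = 1.009895
After-tax real rate = 1.009895 − 1 → 0.99%.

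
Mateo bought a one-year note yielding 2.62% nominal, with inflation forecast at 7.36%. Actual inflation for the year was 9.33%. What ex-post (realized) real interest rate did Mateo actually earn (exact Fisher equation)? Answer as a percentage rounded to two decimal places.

Ex-post: (1 + 0.0262)/(1 + 0.0933) − 1 = -6.1374%
So the realized real rate is -6.14%.

-6.14%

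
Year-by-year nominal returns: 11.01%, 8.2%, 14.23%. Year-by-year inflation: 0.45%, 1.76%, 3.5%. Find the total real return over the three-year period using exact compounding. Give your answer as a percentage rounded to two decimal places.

29.69%

Compound the nominal returns: 1.1101 × 1.0820 × 1.1423 = 1.372049.
Compound inflation: 1.0045 × 1.0176 × 1.0350 = 1.057955.
Deflate: 1.372049 / 1.057955 = 1.296887.
Total real return = 1.296887 − 1 → 29.69%.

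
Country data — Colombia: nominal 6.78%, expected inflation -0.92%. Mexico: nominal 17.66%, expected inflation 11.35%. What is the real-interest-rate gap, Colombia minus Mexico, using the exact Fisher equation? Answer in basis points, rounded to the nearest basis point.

Colombia: (1 + 0.0678)/(1 − 0.0092) − 1 = 7.7715%
Mexico: (1 + 0.1766)/(1 + 0.1135) − 1 = 5.6668%
Differential = 7.7715% − 5.6668% = 2.1047% → 210 basis points.

210 basis points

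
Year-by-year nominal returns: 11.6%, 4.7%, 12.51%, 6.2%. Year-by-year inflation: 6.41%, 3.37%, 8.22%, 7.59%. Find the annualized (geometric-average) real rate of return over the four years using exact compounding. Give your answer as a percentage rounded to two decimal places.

Nominal growth factor = 1.1160 × 1.0470 × 1.1251 × 1.0620 = 1.39613212
Price-level growth factor = 1.0641 × 1.0337 × 1.0822 × 1.0759 = 1.28072650
Real growth factor = 1.39613212 / 1.28072650 = 1.09010949
Annualized real rate = 1.09010949^(1/4) − 1 = 2.1804% → 2.18%.

2.18%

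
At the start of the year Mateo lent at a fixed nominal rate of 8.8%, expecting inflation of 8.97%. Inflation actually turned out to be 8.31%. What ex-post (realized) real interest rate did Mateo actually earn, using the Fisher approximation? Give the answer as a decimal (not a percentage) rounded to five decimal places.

0.00490

Ex-post: 8.8% − 8.31% = 0.490%
So the realized real rate is 0.00490.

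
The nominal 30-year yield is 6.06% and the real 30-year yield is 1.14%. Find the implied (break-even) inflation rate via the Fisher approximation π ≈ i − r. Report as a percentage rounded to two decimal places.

π ≈ i − r = 6.06% − 1.14% → 4.92%.

4.92%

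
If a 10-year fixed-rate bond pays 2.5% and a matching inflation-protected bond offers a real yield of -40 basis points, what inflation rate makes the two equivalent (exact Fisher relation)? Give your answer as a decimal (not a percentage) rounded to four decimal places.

(1 + π) = (1 + i)/(1 + r) = 1.02500 / 0.99600 = 1.029116
Break-even inflation = 1.029116 − 1 → 0.0291.

0.0291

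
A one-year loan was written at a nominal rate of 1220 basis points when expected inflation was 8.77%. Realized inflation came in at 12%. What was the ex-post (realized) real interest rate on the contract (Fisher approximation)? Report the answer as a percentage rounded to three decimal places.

Ex-post: 12.2% − 12% = 0.200%
So the realized real rate is 0.200%.

0.200%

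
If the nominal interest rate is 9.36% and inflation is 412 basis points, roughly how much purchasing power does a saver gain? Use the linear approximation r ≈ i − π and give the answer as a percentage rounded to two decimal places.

5.24%

r ≈ i − π = 9.36% − 4.12% = 5.24%.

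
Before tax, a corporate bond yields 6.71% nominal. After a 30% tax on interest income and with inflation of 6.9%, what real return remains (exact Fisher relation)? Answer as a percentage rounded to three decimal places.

After-tax nominal return = 6.71% × (1 − 0.3) = 4.6970%.
1 + r = 1.04697 / 1.06900 = 0.979392
After-tax real rate = 0.979392 − 1 → -2.061%.

-2.061%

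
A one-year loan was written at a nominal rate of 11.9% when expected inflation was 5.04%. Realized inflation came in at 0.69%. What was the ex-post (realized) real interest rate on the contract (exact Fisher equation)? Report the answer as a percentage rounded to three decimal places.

11.133%

Ex-post: (1 + 0.1190)/(1 + 0.0069) − 1 = 11.1332%
So the realized real rate is 11.133%.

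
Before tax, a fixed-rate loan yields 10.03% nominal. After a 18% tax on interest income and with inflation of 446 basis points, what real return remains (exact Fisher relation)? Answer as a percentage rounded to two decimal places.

3.60%

After-tax nominal return = 10.03% × (1 − 0.18) = 8.2246%.
1 + r = 1.082246 / 1.04460 = 1.036039
After-tax real rate = 1.036039 − 1 → 3.60%.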